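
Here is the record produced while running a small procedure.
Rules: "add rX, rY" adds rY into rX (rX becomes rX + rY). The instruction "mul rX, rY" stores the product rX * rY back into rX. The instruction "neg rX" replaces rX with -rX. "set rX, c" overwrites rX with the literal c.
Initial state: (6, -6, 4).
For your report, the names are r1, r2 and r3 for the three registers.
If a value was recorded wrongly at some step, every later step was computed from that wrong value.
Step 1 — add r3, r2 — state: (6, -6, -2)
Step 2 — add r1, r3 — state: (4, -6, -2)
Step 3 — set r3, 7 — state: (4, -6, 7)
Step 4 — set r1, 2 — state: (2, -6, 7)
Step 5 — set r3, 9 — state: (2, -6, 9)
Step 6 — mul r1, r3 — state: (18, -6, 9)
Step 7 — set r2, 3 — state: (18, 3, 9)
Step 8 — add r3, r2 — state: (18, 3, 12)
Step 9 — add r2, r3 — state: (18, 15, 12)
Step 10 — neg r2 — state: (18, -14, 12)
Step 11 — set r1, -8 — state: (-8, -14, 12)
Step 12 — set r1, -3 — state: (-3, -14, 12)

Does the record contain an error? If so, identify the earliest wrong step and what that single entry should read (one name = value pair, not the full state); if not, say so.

step 10, r2 = -15

Step 1: r3 = 4 + -6 = -2 — exactly as logged.
Step 2: r1 = 6 + -2 = 4 — consistent with the record.
Step 3: r3 = 7 — checks out.
Step 4: r1 = 2 — verified.
Step 5: r3 = 9 — no discrepancy.
Step 6: r1 = 2 * 9 = 18 — consistent with the record.
Step 7: r2 = 3 — consistent with the record.
Step 8: r3 = 9 + 3 = 12 — exactly as logged.
Step 9: r2 = 3 + 12 = 15 — exactly as logged.
Step 10: r2 = -(15) = -15 — the record disagrees here.
So the first discrepancy is step 10, where the right value is r2 = -15.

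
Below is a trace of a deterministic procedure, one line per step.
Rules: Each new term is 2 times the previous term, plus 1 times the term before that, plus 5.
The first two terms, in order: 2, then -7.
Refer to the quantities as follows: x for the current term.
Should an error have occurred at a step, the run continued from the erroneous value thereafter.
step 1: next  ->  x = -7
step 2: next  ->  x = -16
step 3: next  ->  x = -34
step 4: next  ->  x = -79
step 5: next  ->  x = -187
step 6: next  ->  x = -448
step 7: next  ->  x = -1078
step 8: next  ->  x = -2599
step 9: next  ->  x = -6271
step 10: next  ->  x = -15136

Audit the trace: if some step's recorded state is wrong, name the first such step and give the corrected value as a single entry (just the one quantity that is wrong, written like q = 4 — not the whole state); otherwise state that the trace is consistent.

no error

Recomputing the run from the initial state:
step 1: x = -7
step 2: x = -16
step 3: x = -34
step 4: x = -79
step 5: x = -187
step 6: x = -448
step 7: x = -1078
step 8: x = -2599
step 9: x = -6271
step 10: x = -15136
This matches the trace at every step.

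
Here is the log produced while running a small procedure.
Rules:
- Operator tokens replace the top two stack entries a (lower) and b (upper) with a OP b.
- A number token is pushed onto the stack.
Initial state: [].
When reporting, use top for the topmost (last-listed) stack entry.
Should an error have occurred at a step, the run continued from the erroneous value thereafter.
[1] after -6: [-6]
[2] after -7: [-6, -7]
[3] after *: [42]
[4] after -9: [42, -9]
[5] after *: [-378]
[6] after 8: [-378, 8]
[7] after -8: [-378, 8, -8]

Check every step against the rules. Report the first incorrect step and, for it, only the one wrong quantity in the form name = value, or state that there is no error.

no error

Step 1: push -6: top = -6 — matches.
Step 2: push -7: top = -7 — checks out.
Step 3: -6 * -7 = 42 — checks out.
Step 4: push -9: top = -9 — same as recorded.
Step 5: 42 * -9 = -378 — verified.
Step 6: push 8: top = 8 — confirmed correct.
Step 7: push -8: top = -8 — in agreement.
Each recorded entry agrees with the recomputation.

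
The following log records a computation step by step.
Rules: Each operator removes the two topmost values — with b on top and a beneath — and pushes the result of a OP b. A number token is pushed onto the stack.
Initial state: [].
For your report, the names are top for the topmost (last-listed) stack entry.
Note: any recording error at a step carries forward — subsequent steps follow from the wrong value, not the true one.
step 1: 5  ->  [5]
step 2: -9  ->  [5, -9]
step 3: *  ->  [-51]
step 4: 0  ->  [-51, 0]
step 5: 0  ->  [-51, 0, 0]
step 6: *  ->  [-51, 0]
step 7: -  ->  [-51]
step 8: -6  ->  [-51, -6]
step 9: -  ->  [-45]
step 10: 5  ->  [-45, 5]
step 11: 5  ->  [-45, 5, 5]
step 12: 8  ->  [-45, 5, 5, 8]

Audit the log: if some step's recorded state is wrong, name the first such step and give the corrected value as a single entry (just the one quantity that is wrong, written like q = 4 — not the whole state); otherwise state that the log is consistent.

step 1: push 5: top = 5 -> in agreement
step 2: push -9: top = -9 -> consistent with the log
step 3: 5 * -9 = -45 -> not what was recorded
So the first discrepancy is step 3, where the right value is top = -45.

step 3, top = -45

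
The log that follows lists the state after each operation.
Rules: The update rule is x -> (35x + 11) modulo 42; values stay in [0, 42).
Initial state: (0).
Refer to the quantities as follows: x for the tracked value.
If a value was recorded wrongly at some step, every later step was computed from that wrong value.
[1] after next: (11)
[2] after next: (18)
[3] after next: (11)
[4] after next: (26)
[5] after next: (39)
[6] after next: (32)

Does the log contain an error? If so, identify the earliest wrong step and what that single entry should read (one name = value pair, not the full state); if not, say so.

Recomputing the run from the initial state:
step 1: x = 11
step 2: x = 18
step 3: x = 11
step 4: x = 18
step 5: x = 11
step 6: x = 18
The first disagreement with the log is at step 4, where the value should be x = 18.

step 4, x = 18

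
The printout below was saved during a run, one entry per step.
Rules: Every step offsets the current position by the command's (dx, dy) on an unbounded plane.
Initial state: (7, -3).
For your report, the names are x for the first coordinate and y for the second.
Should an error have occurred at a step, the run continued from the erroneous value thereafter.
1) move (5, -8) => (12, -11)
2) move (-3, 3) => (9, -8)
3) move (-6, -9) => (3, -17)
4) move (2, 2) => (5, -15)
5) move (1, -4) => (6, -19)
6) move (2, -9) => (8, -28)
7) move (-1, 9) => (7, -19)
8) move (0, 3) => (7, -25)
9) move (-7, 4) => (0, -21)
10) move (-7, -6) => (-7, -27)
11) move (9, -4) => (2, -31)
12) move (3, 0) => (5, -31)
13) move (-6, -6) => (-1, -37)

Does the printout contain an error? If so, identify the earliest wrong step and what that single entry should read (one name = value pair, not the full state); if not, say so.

step 8, y = -16

Step 1: x = 7 + (5) = 12, y = -3 + (-8) = -11 — consistent with the printout.
Step 2: x = 12 + (-3) = 9, y = -11 + (3) = -8 — checks out.
Step 3: x = 9 + (-6) = 3, y = -8 + (-9) = -17 — checks out.
Step 4: x = 3 + (2) = 5, y = -17 + (2) = -15 — agrees with the printout.
Step 5: x = 5 + (1) = 6, y = -15 + (-4) = -19 — checks out.
Step 6: x = 6 + (2) = 8, y = -19 + (-9) = -28 — in agreement.
Step 7: x = 8 + (-1) = 7, y = -28 + (9) = -19 — no discrepancy.
Step 8: x = 7 + (0) = 7, y = -19 + (3) = -16 — not what was recorded.
So the first discrepancy is step 8, where the right value is y = -16.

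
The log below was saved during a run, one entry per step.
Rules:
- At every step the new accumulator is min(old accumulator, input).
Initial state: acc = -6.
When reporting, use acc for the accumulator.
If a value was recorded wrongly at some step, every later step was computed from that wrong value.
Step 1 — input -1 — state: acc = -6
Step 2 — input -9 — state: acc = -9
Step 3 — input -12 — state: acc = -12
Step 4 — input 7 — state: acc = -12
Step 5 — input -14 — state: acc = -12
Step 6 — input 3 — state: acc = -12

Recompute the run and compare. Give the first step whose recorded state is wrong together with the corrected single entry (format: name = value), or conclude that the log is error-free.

step 5, acc = -14

Step 1: acc = min(-6, -1) = -6 — in agreement.
Step 2: acc = min(-6, -9) = -9 — checks out.
Step 3: acc = min(-9, -12) = -12 — exactly as logged.
Step 4: acc = min(-12, 7) = -12 — confirmed correct.
Step 5: acc = min(-12, -14) = -14 — first mismatch against the log.
That makes step 5 the first incorrect line — acc = -14 is what it should show.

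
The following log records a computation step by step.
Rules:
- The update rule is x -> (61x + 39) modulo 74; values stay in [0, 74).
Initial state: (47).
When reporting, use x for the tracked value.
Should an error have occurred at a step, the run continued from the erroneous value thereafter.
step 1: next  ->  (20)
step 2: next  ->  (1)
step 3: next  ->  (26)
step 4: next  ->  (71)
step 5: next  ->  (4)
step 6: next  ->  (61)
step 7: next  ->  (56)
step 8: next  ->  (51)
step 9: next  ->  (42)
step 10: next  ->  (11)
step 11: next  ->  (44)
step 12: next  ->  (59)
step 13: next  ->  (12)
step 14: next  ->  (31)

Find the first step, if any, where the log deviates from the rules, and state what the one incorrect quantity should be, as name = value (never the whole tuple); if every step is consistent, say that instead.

1. x = (61*47 + 39) mod 74 = 20 (in agreement)
2. x = (61*20 + 39) mod 74 = 1 (confirmed correct)
3. x = (61*1 + 39) mod 74 = 26 (agrees with the log)
4. x = (61*26 + 39) mod 74 = 71 (exactly as logged)
5. x = (61*71 + 39) mod 74 = 4 (checks out)
6. x = (61*4 + 39) mod 74 = 61 (checks out)
7. x = (61*61 + 39) mod 74 = 60 (the entry is off here)
Step 7 is the first one off; corrected, x = 60.

step 7, x = 60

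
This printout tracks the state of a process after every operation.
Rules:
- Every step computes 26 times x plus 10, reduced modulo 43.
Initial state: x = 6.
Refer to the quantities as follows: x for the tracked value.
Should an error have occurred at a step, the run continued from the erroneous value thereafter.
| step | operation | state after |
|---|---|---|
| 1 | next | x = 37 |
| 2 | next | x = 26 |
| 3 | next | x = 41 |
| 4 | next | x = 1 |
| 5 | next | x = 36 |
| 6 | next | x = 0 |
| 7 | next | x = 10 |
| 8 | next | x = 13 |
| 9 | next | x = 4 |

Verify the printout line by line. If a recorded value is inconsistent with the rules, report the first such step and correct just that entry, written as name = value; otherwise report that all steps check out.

step 1: x = (26*6 + 10) mod 43 = 37 -> confirmed correct
step 2: x = (26*37 + 10) mod 43 = 26 -> no discrepancy
step 3: x = (26*26 + 10) mod 43 = 41 -> no discrepancy
step 4: x = (26*41 + 10) mod 43 = 1 -> exactly as logged
step 5: x = (26*1 + 10) mod 43 = 36 -> in agreement
step 6: x = (26*36 + 10) mod 43 = 0 -> same as recorded
step 7: x = (26*0 + 10) mod 43 = 10 -> verified
step 8: x = (26*10 + 10) mod 43 = 12 -> the recorded entry deviates here
So the first discrepancy is step 8, where the right value is x = 12.

step 8, x = 12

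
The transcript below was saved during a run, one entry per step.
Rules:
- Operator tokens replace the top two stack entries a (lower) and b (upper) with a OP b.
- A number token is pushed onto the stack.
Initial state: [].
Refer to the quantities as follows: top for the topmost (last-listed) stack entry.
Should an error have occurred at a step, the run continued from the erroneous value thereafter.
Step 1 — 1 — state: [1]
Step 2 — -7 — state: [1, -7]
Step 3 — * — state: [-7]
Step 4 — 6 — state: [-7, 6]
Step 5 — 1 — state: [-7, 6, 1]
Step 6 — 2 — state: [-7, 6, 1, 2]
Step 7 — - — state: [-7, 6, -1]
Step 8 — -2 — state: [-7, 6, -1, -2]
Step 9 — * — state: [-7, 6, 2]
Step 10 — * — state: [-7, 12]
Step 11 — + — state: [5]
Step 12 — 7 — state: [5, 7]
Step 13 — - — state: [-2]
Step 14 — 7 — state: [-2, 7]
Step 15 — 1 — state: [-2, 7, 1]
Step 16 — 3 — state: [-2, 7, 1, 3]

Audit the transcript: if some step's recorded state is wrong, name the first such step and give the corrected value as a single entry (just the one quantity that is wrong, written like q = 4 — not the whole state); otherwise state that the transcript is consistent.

Step 1: push 1: top = 1 — no discrepancy.
Step 2: push -7: top = -7 — agrees with the transcript.
Step 3: 1 * -7 = -7 — agrees with the transcript.
Step 4: push 6: top = 6 — confirmed correct.
Step 5: push 1: top = 1 — matches.
Step 6: push 2: top = 2 — agrees with the transcript.
Step 7: 1 - 2 = -1 — consistent with the transcript.
Step 8: push -2: top = -2 — in agreement.
Step 9: -1 * -2 = 2 — matches.
Step 10: 6 * 2 = 12 — in agreement.
Step 11: -7 + 12 = 5 — verified.
Step 12: push 7: top = 7 — verified.
Step 13: 5 - 7 = -2 — in agreement.
Step 14: push 7: top = 7 — same as recorded.
Step 15: push 1: top = 1 — in agreement.
Step 16: push 3: top = 3 — agrees with the transcript.
The recomputation confirms every line.

no error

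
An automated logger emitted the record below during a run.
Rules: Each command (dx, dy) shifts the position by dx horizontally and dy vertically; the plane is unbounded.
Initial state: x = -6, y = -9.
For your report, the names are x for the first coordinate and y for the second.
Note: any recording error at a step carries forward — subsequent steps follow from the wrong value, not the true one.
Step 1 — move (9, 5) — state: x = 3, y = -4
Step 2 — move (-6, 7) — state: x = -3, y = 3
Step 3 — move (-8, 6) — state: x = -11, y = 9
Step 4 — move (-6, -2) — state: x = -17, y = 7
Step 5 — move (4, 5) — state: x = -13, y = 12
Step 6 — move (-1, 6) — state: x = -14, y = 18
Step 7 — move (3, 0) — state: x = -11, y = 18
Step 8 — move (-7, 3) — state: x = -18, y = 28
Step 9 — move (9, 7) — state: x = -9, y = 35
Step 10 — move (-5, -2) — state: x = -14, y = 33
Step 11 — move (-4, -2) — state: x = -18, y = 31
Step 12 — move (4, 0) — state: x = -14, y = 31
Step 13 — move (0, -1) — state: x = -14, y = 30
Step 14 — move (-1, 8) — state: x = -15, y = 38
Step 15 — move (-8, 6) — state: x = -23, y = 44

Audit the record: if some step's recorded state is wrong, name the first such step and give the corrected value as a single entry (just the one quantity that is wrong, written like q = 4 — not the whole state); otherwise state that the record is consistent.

Recomputing the run from the initial state:
step 1: x = 3, y = -4
step 2: x = -3, y = 3
step 3: x = -11, y = 9
step 4: x = -17, y = 7
step 5: x = -13, y = 12
step 6: x = -14, y = 18
step 7: x = -11, y = 18
step 8: x = -18, y = 21
step 9: x = -9, y = 28
step 10: x = -14, y = 26
step 11: x = -18, y = 24
step 12: x = -14, y = 24
step 13: x = -14, y = 23
step 14: x = -15, y = 31
step 15: x = -23, y = 37
The first disagreement with the record is at step 8, where the value should be y = 21.

step 8, y = 21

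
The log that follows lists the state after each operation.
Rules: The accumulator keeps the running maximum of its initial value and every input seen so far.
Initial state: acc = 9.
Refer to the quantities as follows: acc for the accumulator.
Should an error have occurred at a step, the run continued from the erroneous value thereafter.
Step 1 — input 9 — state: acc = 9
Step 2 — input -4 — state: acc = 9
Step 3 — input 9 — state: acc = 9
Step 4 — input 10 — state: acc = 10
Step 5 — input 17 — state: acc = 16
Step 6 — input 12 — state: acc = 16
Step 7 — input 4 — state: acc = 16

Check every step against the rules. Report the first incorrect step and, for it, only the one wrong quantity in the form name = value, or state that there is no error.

Recomputing the run from the initial state:
step 1: acc = 9
step 2: acc = 9
step 3: acc = 9
step 4: acc = 10
step 5: acc = 17
step 6: acc = 17
step 7: acc = 17
The first disagreement with the log is at step 5, where the value should be acc = 17.

step 5, acc = 17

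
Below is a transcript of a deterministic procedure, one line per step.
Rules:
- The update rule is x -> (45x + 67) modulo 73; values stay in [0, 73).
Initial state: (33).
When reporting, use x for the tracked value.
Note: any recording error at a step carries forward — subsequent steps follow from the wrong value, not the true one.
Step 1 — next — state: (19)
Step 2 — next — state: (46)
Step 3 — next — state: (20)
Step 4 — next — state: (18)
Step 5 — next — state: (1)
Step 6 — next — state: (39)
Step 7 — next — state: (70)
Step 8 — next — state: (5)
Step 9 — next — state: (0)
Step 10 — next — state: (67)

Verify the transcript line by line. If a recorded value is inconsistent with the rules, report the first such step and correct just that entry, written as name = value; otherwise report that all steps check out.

no error

Step 1: x = (45*33 + 67) mod 73 = 19 — no discrepancy.
Step 2: x = (45*19 + 67) mod 73 = 46 — agrees with the transcript.
Step 3: x = (45*46 + 67) mod 73 = 20 — same as recorded.
Step 4: x = (45*20 + 67) mod 73 = 18 — confirmed correct.
Step 5: x = (45*18 + 67) mod 73 = 1 — matches.
Step 6: x = (45*1 + 67) mod 73 = 39 — exactly as logged.
Step 7: x = (45*39 + 67) mod 73 = 70 — agrees with the transcript.
Step 8: x = (45*70 + 67) mod 73 = 5 — consistent with the transcript.
Step 9: x = (45*5 + 67) mod 73 = 0 — matches.
Step 10: x = (45*0 + 67) mod 73 = 67 — matches.
All steps check out; nothing to correct.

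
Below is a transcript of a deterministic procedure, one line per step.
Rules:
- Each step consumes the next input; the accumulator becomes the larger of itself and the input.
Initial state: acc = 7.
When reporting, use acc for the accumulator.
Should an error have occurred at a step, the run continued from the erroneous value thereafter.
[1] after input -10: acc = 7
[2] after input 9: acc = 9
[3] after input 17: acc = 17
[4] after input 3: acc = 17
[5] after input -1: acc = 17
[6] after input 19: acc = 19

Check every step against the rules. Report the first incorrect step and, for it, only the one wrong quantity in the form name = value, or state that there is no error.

1. acc = max(7, -10) = 7 (confirmed correct)
2. acc = max(7, 9) = 9 (agrees with the transcript)
3. acc = max(9, 17) = 17 (consistent with the transcript)
4. acc = max(17, 3) = 17 (consistent with the transcript)
5. acc = max(17, -1) = 17 (checks out)
6. acc = max(17, 19) = 19 (checks out)
All entries verified; no error found.

no error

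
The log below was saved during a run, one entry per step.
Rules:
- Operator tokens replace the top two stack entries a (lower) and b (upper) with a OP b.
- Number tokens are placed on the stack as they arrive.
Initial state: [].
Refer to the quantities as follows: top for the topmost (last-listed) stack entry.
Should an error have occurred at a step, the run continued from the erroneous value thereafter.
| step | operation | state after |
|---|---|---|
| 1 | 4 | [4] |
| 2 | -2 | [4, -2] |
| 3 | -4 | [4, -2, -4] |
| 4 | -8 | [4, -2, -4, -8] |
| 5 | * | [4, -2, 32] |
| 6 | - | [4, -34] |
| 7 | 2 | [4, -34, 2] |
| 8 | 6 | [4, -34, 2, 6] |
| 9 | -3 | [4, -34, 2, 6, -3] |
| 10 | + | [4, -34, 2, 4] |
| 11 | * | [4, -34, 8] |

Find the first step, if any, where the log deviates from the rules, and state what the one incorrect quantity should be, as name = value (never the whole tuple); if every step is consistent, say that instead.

Recomputing the run from the initial state:
step 1: [4]
step 2: [4, -2]
step 3: [4, -2, -4]
step 4: [4, -2, -4, -8]
step 5: [4, -2, 32]
step 6: [4, -34]
step 7: [4, -34, 2]
step 8: [4, -34, 2, 6]
step 9: [4, -34, 2, 6, -3]
step 10: [4, -34, 2, 3]
step 11: [4, -34, 6]
The first disagreement with the log is at step 10, where the value should be top = 3.

step 10, top = 3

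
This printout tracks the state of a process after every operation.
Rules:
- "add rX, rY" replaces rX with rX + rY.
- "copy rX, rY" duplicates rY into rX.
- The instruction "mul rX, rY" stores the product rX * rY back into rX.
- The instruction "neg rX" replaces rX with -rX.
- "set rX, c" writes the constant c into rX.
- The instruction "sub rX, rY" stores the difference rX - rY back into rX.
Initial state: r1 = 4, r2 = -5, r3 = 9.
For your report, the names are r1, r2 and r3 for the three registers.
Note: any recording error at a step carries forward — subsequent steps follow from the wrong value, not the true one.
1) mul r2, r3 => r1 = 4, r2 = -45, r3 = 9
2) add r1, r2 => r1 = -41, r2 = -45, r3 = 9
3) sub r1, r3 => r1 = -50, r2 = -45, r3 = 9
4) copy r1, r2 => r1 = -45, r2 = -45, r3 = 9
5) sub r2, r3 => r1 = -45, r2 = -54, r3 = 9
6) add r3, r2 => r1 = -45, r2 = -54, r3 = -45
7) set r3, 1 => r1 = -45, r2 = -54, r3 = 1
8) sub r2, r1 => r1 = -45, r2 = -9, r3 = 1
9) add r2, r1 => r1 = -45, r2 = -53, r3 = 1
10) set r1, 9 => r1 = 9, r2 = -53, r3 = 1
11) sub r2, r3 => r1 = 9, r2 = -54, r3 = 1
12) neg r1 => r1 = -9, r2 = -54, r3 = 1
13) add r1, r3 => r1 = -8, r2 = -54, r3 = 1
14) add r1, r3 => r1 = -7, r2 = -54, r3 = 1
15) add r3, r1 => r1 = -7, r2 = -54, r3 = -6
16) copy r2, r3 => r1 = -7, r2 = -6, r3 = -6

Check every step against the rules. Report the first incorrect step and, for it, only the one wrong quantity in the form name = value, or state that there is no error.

step 9, r2 = -54

1. r2 = -5 * 9 = -45 (no discrepancy)
2. r1 = 4 + -45 = -41 (no discrepancy)
3. r1 = -41 - 9 = -50 (consistent with the printout)
4. r1 = -45 (no discrepancy)
5. r2 = -45 - 9 = -54 (no discrepancy)
6. r3 = 9 + -54 = -45 (checks out)
7. r3 = 1 (no discrepancy)
8. r2 = -54 - -45 = -9 (agrees with the printout)
9. r2 = -9 + -45 = -54 (the entry is off here)
Step 9 is the first one off; corrected, r2 = -54.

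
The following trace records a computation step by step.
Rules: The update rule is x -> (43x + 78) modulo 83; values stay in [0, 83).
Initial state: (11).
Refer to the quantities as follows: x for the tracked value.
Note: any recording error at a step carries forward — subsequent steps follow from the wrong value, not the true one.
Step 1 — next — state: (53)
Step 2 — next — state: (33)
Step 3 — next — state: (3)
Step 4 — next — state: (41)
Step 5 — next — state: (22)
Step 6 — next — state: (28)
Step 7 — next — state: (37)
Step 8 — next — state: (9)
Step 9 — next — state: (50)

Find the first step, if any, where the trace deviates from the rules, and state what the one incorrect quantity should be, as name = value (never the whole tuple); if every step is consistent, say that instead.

step 5, x = 15

Step 1: x = (43*11 + 78) mod 83 = 53 — verified.
Step 2: x = (43*53 + 78) mod 83 = 33 — checks out.
Step 3: x = (43*33 + 78) mod 83 = 3 — consistent with the trace.
Step 4: x = (43*3 + 78) mod 83 = 41 — verified.
Step 5: x = (43*41 + 78) mod 83 = 15 — the recorded entry deviates here.
First incorrect step: 5; the correct value is x = 15.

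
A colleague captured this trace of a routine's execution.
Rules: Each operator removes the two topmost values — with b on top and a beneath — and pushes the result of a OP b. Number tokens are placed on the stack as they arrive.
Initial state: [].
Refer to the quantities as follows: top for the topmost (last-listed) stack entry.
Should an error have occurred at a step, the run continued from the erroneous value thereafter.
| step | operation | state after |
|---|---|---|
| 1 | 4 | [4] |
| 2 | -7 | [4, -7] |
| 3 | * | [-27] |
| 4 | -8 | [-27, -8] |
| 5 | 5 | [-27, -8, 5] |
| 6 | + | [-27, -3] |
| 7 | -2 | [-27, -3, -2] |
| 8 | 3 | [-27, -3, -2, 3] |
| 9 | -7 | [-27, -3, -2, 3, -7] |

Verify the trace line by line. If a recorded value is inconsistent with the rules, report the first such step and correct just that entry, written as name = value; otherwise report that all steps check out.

step 3, top = -28

Step 1: push 4: top = 4 — verified.
Step 2: push -7: top = -7 — checks out.
Step 3: 4 * -7 = -28 — first mismatch against the trace.
Step 3 is the first one off; corrected, top = -28.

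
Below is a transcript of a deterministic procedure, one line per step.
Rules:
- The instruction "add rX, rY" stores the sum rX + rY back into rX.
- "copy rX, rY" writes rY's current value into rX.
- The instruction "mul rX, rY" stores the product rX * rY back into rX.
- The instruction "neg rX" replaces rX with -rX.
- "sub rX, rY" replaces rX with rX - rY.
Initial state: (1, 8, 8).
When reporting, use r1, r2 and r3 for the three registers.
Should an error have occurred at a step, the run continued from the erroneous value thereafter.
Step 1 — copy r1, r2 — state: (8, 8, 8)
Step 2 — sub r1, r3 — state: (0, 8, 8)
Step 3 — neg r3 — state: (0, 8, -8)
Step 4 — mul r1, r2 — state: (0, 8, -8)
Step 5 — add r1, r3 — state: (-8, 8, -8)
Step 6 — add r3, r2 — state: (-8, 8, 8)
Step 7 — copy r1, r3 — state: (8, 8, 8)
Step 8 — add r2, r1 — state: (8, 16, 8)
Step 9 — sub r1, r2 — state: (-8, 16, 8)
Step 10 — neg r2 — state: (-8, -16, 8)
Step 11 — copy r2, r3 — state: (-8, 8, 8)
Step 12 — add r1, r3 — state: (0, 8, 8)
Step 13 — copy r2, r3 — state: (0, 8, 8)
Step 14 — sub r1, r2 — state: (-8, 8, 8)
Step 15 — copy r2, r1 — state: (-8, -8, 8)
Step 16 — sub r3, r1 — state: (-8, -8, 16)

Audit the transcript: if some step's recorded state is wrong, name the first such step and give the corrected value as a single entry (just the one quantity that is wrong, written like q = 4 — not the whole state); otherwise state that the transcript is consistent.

Step 1: r1 = 8 — verified.
Step 2: r1 = 8 - 8 = 0 — same as recorded.
Step 3: r3 = -(8) = -8 — exactly as logged.
Step 4: r1 = 0 * 8 = 0 — verified.
Step 5: r1 = 0 + -8 = -8 — no discrepancy.
Step 6: r3 = -8 + 8 = 0 — this is not what the transcript shows.
Conclusion: step 6 carries the first error; the entry should be r3 = 0.

step 6, r3 = 0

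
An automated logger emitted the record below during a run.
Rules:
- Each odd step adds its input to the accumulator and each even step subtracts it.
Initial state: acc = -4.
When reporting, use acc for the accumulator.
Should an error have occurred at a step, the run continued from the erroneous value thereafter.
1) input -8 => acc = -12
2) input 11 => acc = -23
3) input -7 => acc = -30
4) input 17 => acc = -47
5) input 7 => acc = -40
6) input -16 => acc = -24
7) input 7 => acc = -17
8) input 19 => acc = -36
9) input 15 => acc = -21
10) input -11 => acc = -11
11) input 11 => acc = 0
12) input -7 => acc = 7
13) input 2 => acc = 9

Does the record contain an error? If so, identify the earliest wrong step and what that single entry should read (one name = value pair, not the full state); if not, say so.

step 10, acc = -10

Step 1: acc = -4 + -8 = -12 — same as recorded.
Step 2: acc = -12 - 11 = -23 — consistent with the record.
Step 3: acc = -23 + -7 = -30 — same as recorded.
Step 4: acc = -30 - 17 = -47 — checks out.
Step 5: acc = -47 + 7 = -40 — in agreement.
Step 6: acc = -40 - -16 = -24 — matches.
Step 7: acc = -24 + 7 = -17 — agrees with the record.
Step 8: acc = -17 - 19 = -36 — exactly as logged.
Step 9: acc = -36 + 15 = -21 — in agreement.
Step 10: acc = -21 - -11 = -10 — the record disagrees here.
That makes step 10 the first incorrect line — acc = -10 is what it should show.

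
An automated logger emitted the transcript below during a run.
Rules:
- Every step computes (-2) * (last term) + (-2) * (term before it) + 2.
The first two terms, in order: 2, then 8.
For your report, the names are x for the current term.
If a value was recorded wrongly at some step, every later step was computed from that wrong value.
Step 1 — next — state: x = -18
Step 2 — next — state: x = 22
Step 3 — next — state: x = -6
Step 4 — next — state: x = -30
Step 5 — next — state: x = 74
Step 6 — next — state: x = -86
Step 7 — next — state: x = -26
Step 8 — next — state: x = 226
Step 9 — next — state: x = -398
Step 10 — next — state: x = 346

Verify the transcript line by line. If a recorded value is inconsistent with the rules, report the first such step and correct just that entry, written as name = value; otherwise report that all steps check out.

step 1: x = -2*(8) + (-2)*(2) + (2) = -18 -> agrees with the transcript
step 2: x = -2*(-18) + (-2)*(8) + (2) = 22 -> consistent with the transcript
step 3: x = -2*(22) + (-2)*(-18) + (2) = -6 -> matches
step 4: x = -2*(-6) + (-2)*(22) + (2) = -30 -> consistent with the transcript
step 5: x = -2*(-30) + (-2)*(-6) + (2) = 74 -> same as recorded
step 6: x = -2*(74) + (-2)*(-30) + (2) = -86 -> checks out
step 7: x = -2*(-86) + (-2)*(74) + (2) = 26 -> a discrepancy with the transcript
Step 7 is the first one off; corrected, x = 26.

step 7, x = 26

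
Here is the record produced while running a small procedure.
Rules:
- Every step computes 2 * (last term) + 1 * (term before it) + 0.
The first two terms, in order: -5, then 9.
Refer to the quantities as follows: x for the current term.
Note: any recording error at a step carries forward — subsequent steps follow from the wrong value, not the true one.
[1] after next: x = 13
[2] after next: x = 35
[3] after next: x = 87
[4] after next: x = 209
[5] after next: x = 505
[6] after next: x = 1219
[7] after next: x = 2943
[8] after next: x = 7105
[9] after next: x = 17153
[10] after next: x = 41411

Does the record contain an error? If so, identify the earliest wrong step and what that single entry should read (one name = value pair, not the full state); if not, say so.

step 3, x = 83

Recomputing the run from the initial state:
step 1: x = 13
step 2: x = 35
step 3: x = 83
step 4: x = 201
step 5: x = 485
step 6: x = 1171
step 7: x = 2827
step 8: x = 6825
step 9: x = 16477
step 10: x = 39779
The first disagreement with the record is at step 3, where the value should be x = 83.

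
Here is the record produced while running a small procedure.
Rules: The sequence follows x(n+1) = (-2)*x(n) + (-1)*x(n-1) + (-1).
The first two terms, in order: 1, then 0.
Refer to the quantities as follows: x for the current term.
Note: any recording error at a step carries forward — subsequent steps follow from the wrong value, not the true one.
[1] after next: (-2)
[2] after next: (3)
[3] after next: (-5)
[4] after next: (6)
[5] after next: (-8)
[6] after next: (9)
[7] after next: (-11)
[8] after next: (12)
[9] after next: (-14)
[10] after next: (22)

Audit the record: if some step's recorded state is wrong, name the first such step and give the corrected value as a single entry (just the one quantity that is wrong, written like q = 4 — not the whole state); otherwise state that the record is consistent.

step 10, x = 15

Recomputing the run from the initial state:
step 1: x = -2
step 2: x = 3
step 3: x = -5
step 4: x = 6
step 5: x = -8
step 6: x = 9
step 7: x = -11
step 8: x = 12
step 9: x = -14
step 10: x = 15
The first disagreement with the record is at step 10, where the value should be x = 15.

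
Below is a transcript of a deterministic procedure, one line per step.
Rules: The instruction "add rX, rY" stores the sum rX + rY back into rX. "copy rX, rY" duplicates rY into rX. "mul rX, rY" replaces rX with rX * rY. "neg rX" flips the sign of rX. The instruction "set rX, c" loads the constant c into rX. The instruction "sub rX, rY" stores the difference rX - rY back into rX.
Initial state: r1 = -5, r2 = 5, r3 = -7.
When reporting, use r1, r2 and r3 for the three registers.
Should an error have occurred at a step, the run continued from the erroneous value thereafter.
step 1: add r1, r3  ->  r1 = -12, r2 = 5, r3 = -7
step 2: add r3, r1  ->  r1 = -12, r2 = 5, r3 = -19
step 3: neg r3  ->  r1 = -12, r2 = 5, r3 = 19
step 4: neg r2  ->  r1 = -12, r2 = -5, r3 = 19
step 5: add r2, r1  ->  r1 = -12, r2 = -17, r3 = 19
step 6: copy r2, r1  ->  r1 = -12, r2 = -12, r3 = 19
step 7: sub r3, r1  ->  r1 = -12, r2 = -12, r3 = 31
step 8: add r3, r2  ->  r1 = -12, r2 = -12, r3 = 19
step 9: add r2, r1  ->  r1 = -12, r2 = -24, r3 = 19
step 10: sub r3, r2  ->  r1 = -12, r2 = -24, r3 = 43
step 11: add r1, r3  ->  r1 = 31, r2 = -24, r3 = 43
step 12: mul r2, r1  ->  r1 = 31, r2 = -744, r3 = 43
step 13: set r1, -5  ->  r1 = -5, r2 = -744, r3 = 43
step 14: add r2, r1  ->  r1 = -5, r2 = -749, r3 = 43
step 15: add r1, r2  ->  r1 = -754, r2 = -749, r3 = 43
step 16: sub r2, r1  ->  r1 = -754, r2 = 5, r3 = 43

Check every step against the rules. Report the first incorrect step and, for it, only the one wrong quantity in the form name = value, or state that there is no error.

no error

1. r1 = -5 + -7 = -12 (checks out)
2. r3 = -7 + -12 = -19 (checks out)
3. r3 = -(-19) = 19 (agrees with the transcript)
4. r2 = -(5) = -5 (exactly as logged)
5. r2 = -5 + -12 = -17 (exactly as logged)
6. r2 = -12 (checks out)
7. r3 = 19 - -12 = 31 (agrees with the transcript)
8. r3 = 31 + -12 = 19 (exactly as logged)
9. r2 = -12 + -12 = -24 (confirmed correct)
10. r3 = 19 - -24 = 43 (checks out)
11. r1 = -12 + 43 = 31 (confirmed correct)
12. r2 = -24 * 31 = -744 (checks out)
13. r1 = -5 (checks out)
14. r2 = -744 + -5 = -749 (in agreement)
15. r1 = -5 + -749 = -754 (in agreement)
16. r2 = -749 - -754 = 5 (in agreement)
Each recorded entry agrees with the recomputation.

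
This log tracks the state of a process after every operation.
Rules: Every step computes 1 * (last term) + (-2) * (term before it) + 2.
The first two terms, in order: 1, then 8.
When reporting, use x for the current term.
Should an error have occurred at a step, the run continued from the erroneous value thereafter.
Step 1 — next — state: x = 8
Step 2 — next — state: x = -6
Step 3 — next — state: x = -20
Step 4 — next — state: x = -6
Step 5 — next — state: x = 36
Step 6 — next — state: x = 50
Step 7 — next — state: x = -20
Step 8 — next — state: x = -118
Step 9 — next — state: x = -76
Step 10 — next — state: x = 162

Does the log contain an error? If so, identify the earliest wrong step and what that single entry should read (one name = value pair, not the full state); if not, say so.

no error

Step 1: x = 1*(8) + (-2)*(1) + (2) = 8 — in agreement.
Step 2: x = 1*(8) + (-2)*(8) + (2) = -6 — consistent with the log.
Step 3: x = 1*(-6) + (-2)*(8) + (2) = -20 — agrees with the log.
Step 4: x = 1*(-20) + (-2)*(-6) + (2) = -6 — consistent with the log.
Step 5: x = 1*(-6) + (-2)*(-20) + (2) = 36 — consistent with the log.
Step 6: x = 1*(36) + (-2)*(-6) + (2) = 50 — in agreement.
Step 7: x = 1*(50) + (-2)*(36) + (2) = -20 — same as recorded.
Step 8: x = 1*(-20) + (-2)*(50) + (2) = -118 — exactly as logged.
Step 9: x = 1*(-118) + (-2)*(-20) + (2) = -76 — confirmed correct.
Step 10: x = 1*(-76) + (-2)*(-118) + (2) = 162 — same as recorded.
All steps check out; nothing to correct.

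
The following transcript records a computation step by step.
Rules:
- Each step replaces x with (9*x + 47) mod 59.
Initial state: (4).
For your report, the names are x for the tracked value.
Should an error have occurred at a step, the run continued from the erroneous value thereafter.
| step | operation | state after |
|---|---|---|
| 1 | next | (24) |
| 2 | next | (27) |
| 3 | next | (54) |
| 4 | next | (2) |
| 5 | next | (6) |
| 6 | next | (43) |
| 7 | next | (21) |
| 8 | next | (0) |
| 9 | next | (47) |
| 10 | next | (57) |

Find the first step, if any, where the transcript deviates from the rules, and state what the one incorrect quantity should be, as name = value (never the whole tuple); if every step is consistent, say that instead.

step 6, x = 42

1. x = (9*4 + 47) mod 59 = 24 (consistent with the transcript)
2. x = (9*24 + 47) mod 59 = 27 (checks out)
3. x = (9*27 + 47) mod 59 = 54 (same as recorded)
4. x = (9*54 + 47) mod 59 = 2 (agrees with the transcript)
5. x = (9*2 + 47) mod 59 = 6 (consistent with the transcript)
6. x = (9*6 + 47) mod 59 = 42 (the transcript has a different value)
That makes step 6 the first incorrect line — x = 42 is what it should show.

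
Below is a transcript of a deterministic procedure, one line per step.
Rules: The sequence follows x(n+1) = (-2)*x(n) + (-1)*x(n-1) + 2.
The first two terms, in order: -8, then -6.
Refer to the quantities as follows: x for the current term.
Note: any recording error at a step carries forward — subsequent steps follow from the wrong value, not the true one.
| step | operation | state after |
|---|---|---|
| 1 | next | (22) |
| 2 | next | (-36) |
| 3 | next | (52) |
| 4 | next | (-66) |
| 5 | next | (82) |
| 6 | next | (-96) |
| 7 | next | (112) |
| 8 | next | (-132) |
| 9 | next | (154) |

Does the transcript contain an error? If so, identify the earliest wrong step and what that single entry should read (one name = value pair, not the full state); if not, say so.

step 1: x = -2*(-6) + (-1)*(-8) + (2) = 22 -> same as recorded
step 2: x = -2*(22) + (-1)*(-6) + (2) = -36 -> exactly as logged
step 3: x = -2*(-36) + (-1)*(22) + (2) = 52 -> same as recorded
step 4: x = -2*(52) + (-1)*(-36) + (2) = -66 -> confirmed correct
step 5: x = -2*(-66) + (-1)*(52) + (2) = 82 -> checks out
step 6: x = -2*(82) + (-1)*(-66) + (2) = -96 -> matches
step 7: x = -2*(-96) + (-1)*(82) + (2) = 112 -> no discrepancy
step 8: x = -2*(112) + (-1)*(-96) + (2) = -126 -> the recorded entry deviates here
Step 8 is the first one off; corrected, x = -126.

step 8, x = -126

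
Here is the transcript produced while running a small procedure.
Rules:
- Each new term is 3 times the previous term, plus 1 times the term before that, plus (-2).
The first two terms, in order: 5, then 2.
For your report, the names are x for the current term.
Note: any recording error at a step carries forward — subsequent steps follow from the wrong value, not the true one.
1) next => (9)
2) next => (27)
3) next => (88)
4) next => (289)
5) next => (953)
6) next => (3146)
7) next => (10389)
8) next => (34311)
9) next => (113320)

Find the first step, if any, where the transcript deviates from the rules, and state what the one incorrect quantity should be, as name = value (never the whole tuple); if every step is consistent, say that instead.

Recomputing the run from the initial state:
step 1: x = 9
step 2: x = 27
step 3: x = 88
step 4: x = 289
step 5: x = 953
step 6: x = 3146
step 7: x = 10389
step 8: x = 34311
step 9: x = 113320
This matches the transcript at every step.

no error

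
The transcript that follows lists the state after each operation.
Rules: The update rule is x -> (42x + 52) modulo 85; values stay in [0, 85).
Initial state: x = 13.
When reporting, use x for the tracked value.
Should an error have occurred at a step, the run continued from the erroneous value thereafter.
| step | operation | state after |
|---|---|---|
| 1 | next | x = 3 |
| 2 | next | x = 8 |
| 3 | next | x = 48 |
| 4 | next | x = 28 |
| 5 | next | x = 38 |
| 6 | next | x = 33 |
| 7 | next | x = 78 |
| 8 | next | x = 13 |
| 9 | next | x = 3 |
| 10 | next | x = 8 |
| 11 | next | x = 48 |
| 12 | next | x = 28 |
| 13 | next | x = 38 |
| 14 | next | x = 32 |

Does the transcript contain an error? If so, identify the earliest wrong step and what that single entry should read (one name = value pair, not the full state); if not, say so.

step 14, x = 33

Recomputing the run from the initial state:
step 1: x = 3
step 2: x = 8
step 3: x = 48
step 4: x = 28
step 5: x = 38
step 6: x = 33
step 7: x = 78
step 8: x = 13
step 9: x = 3
step 10: x = 8
step 11: x = 48
step 12: x = 28
step 13: x = 38
step 14: x = 33
The first disagreement with the transcript is at step 14, where the value should be x = 33.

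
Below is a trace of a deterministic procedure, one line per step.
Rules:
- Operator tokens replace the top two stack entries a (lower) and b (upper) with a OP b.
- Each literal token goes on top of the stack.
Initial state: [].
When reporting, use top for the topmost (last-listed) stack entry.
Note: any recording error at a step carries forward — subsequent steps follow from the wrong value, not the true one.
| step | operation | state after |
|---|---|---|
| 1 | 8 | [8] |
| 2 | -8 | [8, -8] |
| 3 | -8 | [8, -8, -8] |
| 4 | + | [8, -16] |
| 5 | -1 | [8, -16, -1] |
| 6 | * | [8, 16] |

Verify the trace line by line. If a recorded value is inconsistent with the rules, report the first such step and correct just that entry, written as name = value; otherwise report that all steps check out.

no error

Recomputing the run from the initial state:
step 1: [8]
step 2: [8, -8]
step 3: [8, -8, -8]
step 4: [8, -16]
step 5: [8, -16, -1]
step 6: [8, 16]
This matches the trace at every step.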